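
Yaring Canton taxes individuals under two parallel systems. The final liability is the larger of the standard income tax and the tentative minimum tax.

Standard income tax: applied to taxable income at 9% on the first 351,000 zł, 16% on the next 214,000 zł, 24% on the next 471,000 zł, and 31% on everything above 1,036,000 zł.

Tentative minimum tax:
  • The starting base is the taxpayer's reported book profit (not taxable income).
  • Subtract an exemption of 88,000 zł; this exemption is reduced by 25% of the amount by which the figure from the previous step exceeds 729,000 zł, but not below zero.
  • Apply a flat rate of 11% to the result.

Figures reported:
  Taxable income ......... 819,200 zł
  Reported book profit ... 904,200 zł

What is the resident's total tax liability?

126,838 zł

Tentative minimum tax:
  Base (reported book profit): 904,200 zł
  Exemption: 88,000 zł − 25% × (904,200 zł − 729,000 zł) = 88,000 zł − 43,800 zł = 44,200 zł
  Base: 904,200 zł − 44,200 zł = 860,000 zł
  860,000 zł × 11% = 94,600 zł

Standard income tax:
  351,000 zł × 9% = 31,590 zł
  214,000 zł × 16% = 34,240 zł
  254,200 zł × 24% = 61,008 zł
  → 126,838 zł

126,838 zł > 94,600 zł, so the standard income tax governs.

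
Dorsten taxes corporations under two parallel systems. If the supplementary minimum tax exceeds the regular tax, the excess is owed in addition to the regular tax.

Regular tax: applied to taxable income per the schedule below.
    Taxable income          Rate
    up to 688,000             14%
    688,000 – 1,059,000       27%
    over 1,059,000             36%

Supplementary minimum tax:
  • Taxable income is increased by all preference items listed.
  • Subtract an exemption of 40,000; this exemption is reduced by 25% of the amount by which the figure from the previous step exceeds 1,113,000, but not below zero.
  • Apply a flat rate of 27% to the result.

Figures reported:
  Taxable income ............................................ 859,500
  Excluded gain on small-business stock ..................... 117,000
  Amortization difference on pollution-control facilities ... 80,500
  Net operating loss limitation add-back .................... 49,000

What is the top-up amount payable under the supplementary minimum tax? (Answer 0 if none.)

145,195

Regular tax:
  688,000 × 14% = 96,320
  171,500 × 27% = 46,305
  → 142,625

Supplementary minimum tax:
  Adjusted income: 859,500 + 117,000 + 80,500 + 49,000 = 1,106,000
  Exemption: 1,106,000 ≤ 1,113,000, so full 40,000 applies
  Base: 1,106,000 − 40,000 = 1,066,000
  1,066,000 × 27% = 287,820

Excess of supplementary minimum tax over regular tax: 287,820 − 142,625 = 145,195.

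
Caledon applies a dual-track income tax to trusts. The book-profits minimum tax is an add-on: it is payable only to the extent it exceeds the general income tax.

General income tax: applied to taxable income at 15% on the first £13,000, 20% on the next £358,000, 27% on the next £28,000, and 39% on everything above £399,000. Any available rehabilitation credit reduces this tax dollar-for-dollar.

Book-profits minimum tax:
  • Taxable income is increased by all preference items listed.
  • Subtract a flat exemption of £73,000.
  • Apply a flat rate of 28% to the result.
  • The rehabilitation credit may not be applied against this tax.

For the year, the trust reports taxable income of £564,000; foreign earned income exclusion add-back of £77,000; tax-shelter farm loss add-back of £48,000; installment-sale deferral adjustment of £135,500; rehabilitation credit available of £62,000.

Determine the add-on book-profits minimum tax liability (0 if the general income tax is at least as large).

Book-profits minimum tax:
  Adjusted income: £564,000 + £77,000 + £48,000 + £135,500 = £824,500
  Less exemption £73,000 → base £751,500
  £751,500 × 28% = £210,420

General income tax:
  £13,000 × 15% = £1,950
  £358,000 × 20% = £71,600
  £28,000 × 27% = £7,560
  £165,000 × 39% = £64,350
  → £145,460
  Less rehabilitation credit £62,000 → £83,460

Excess of book-profits minimum tax over general income tax: £210,420 − £83,460 = £126,960.

£126,960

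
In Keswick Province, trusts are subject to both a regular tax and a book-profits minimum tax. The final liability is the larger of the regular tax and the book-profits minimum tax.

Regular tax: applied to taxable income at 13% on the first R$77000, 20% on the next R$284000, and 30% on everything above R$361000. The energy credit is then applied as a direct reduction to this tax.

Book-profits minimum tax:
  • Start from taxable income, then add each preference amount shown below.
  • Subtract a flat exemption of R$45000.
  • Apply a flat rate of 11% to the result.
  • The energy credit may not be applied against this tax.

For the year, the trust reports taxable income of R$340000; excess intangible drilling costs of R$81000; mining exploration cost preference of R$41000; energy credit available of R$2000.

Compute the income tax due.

R$60610

Regular tax:
  R$77000 × 13% = R$10010
  R$263000 × 20% = R$52600
  → R$62610
  Less energy credit R$2000 → R$60610

Book-profits minimum tax:
  Adjusted income: R$340000 + R$81000 + R$41000 = R$462000
  Less exemption R$45000 → base R$417000
  R$417000 × 11% = R$45870

R$60610 > R$45870, so the regular tax governs.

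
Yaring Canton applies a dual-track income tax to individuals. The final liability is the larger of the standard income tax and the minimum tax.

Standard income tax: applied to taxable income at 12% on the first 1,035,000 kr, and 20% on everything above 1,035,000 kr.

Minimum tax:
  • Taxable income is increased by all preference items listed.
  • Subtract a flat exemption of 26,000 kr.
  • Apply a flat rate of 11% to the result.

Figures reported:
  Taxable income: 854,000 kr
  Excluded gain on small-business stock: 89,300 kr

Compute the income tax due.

102,480 kr

Standard income tax:
  854,000 kr × 12% = 102,480 kr

Minimum tax:
  Adjusted income: 854,000 kr + 89,300 kr = 943,300 kr
  Less exemption 26,000 kr → base 917,300 kr
  917,300 kr × 11% = 100,903 kr

102,480 kr > 100,903 kr, so the standard income tax governs.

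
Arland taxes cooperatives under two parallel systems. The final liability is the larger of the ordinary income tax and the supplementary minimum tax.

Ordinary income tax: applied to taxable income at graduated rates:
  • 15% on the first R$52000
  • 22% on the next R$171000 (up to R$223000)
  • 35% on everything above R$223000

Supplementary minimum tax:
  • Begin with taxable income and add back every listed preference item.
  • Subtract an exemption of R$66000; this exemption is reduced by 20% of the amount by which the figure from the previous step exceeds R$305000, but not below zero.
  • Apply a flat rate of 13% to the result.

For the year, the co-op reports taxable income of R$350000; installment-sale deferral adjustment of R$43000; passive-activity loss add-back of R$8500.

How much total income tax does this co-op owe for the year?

Supplementary minimum tax:
  Adjusted income: R$350000 + R$43000 + R$8500 = R$401500
  Exemption: R$66000 − 20% × (R$401500 − R$305000) = R$66000 − R$19300 = R$46700
  Base: R$401500 − R$46700 = R$354800
  R$354800 × 13% = R$46124

Ordinary income tax:
  R$52000 × 15% = R$7800
  R$171000 × 22% = R$37620
  R$127000 × 35% = R$44450
  → R$89870

R$89870 > R$46124, so the ordinary income tax governs.

R$89870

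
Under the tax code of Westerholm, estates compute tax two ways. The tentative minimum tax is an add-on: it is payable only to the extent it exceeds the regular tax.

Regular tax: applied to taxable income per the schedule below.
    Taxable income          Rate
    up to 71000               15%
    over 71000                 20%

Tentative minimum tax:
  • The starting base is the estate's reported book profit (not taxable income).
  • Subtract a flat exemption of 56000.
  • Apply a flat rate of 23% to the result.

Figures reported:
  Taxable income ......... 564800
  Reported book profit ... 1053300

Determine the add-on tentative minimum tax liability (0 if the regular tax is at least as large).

Regular tax:
  71000 × 15% = 10650
  493800 × 20% = 98760
  → 109410

Tentative minimum tax:
  Base (reported book profit): 1053300
  Less exemption 56000 → base 997300
  997300 × 23% = 229379

Excess of tentative minimum tax over regular tax: 229379 − 109410 = 119969.

119969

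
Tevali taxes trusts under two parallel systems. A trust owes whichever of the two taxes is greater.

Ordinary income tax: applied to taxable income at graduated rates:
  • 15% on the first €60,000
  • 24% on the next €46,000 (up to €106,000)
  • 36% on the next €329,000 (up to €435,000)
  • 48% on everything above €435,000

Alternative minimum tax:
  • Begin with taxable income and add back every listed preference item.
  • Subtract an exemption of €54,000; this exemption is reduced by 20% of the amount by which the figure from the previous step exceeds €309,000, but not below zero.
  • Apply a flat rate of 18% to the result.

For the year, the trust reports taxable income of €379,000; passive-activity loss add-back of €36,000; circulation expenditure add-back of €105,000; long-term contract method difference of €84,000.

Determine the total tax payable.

€118,320

Alternative minimum tax:
  Adjusted income: €379,000 + €36,000 + €105,000 + €84,000 = €604,000
  Exemption: 20% × (€604,000 − €309,000) = €59,000 ≥ €54,000, so the exemption is fully phased out
  Base: €604,000 − €0 = €604,000
  €604,000 × 18% = €108,720

Ordinary income tax:
  €60,000 × 15% = €9,000
  €46,000 × 24% = €11,040
  €273,000 × 36% = €98,280
  → €118,320

€118,320 > €108,720, so the ordinary income tax governs.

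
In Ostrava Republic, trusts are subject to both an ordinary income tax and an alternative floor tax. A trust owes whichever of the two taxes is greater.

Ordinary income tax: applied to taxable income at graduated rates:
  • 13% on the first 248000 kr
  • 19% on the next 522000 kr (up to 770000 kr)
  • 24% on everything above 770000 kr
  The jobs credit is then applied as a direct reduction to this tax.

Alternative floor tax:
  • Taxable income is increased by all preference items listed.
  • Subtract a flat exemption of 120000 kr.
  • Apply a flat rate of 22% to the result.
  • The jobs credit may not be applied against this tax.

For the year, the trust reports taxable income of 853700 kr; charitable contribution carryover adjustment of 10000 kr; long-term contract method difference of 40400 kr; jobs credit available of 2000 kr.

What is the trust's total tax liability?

172502 kr

Alternative floor tax:
  Adjusted income: 853700 kr + 10000 kr + 40400 kr = 904100 kr
  Less exemption 120000 kr → base 784100 kr
  784100 kr × 22% = 172502 kr

Ordinary income tax:
  248000 kr × 13% = 32240 kr
  522000 kr × 19% = 99180 kr
  83700 kr × 24% = 20088 kr
  → 151508 kr
  Less jobs credit 2000 kr → 149508 kr

172502 kr > 149508 kr, so the alternative floor tax is the binding amount.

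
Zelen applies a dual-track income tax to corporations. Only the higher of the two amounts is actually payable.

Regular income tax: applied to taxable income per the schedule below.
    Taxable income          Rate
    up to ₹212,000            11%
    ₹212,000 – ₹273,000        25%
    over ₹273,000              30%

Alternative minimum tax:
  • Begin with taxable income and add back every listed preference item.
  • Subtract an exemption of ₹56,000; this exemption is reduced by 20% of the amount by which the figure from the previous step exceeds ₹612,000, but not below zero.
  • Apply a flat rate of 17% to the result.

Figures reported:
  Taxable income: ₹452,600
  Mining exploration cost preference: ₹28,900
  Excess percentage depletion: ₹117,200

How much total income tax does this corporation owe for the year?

Regular income tax:
  ₹212,000 × 11% = ₹23,320
  ₹61,000 × 25% = ₹15,250
  ₹179,600 × 30% = ₹53,880
  → ₹92,450

Alternative minimum tax:
  Adjusted income: ₹452,600 + ₹28,900 + ₹117,200 = ₹598,700
  Exemption: ₹598,700 ≤ ₹612,000, so full ₹56,000 applies
  Base: ₹598,700 − ₹56,000 = ₹542,700
  ₹542,700 × 17% = ₹92,259

₹92,450 > ₹92,259, so the regular income tax governs.

₹92,450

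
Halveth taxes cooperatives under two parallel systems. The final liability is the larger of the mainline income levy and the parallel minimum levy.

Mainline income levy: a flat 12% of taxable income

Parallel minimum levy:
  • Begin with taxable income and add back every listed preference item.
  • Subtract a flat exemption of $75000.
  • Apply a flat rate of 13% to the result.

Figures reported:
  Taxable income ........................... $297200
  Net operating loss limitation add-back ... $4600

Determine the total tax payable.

Mainline income levy:
  $297200 × 12% = $35664

Parallel minimum levy:
  Adjusted income: $297200 + $4600 = $301800
  Less exemption $75000 → base $226800
  $226800 × 13% = $29484

$35664 > $29484, so the mainline income levy governs.

$35664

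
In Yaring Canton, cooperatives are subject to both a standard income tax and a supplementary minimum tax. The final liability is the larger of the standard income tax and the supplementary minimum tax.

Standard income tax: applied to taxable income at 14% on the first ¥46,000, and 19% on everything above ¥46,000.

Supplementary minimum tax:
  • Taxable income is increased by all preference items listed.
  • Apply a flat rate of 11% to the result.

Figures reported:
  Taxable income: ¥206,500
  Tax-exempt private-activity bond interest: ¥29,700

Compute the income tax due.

¥36,935

Standard income tax:
  ¥46,000 × 14% = ¥6,440
  ¥160,500 × 19% = ¥30,495
  → ¥36,935

Supplementary minimum tax:
  Adjusted income: ¥206,500 + ¥29,700 = ¥236,200
  ¥236,200 × 11% = ¥25,982

¥36,935 > ¥25,982, so the standard income tax governs.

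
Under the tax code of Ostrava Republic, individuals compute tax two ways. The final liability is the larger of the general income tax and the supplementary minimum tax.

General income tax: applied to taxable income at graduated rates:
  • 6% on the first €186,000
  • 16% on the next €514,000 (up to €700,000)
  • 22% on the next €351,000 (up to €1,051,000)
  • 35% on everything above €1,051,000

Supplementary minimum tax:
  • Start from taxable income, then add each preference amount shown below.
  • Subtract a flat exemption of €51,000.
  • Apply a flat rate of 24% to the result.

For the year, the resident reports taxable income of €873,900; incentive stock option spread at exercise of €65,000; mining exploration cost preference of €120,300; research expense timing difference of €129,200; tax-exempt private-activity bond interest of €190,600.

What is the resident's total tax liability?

€318,720

General income tax:
  €186,000 × 6% = €11,160
  €514,000 × 16% = €82,240
  €173,900 × 22% = €38,258
  → €131,658

Supplementary minimum tax:
  Adjusted income: €873,900 + €65,000 + €120,300 + €129,200 + €190,600 = €1,379,000
  Less exemption €51,000 → base €1,328,000
  €1,328,000 × 24% = €318,720

€318,720 > €131,658, so the supplementary minimum tax is the binding amount.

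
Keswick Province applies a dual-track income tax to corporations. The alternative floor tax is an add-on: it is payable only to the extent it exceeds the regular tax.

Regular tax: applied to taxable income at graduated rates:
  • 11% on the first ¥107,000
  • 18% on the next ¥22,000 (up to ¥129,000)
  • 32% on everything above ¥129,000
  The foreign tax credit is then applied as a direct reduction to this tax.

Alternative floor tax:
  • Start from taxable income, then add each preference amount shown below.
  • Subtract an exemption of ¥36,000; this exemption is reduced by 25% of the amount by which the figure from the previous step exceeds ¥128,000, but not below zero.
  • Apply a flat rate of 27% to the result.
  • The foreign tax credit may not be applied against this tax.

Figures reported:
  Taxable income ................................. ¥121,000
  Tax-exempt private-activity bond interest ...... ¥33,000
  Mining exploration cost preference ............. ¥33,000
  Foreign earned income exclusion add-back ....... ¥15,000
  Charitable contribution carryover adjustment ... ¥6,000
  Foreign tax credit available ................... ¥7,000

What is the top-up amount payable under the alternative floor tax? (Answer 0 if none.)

Regular tax:
  ¥107,000 × 11% = ¥11,770
  ¥14,000 × 18% = ¥2,520
  → ¥14,290
  Less foreign tax credit ¥7,000 → ¥7,290

Alternative floor tax:
  Adjusted income: ¥121,000 + ¥33,000 + ¥33,000 + ¥15,000 + ¥6,000 = ¥208,000
  Exemption: ¥36,000 − 25% × (¥208,000 − ¥128,000) = ¥36,000 − ¥20,000 = ¥16,000
  Base: ¥208,000 − ¥16,000 = ¥192,000
  ¥192,000 × 27% = ¥51,840

Excess of alternative floor tax over regular tax: ¥51,840 − ¥7,290 = ¥44,550.

¥44,550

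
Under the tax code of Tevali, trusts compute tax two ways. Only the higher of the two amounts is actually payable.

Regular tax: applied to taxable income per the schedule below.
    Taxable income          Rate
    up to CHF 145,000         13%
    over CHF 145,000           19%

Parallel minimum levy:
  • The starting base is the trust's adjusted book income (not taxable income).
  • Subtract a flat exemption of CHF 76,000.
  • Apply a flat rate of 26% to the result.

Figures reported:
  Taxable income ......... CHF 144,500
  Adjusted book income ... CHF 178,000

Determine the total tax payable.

Parallel minimum levy:
  Base (adjusted book income): CHF 178,000
  Less exemption CHF 76,000 → base CHF 102,000
  CHF 102,000 × 26% = CHF 26,520

Regular tax:
  CHF 144,500 × 13% = CHF 18,785

CHF 26,520 > CHF 18,785, so the parallel minimum levy is the binding amount.

CHF 26,520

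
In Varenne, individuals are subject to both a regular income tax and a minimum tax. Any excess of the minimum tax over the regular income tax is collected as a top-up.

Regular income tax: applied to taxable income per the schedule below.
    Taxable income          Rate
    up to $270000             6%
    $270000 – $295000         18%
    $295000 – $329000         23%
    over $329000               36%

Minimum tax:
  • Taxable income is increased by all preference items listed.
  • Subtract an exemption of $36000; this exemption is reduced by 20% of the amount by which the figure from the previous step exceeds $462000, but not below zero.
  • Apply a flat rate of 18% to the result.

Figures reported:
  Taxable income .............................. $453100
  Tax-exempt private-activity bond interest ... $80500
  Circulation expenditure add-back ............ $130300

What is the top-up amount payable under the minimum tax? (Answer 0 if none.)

$46306

Minimum tax:
  Adjusted income: $453100 + $80500 + $130300 = $663900
  Exemption: 20% × ($663900 − $462000) = $40380 ≥ $36000, so the exemption is fully phased out
  Base: $663900 − $0 = $663900
  $663900 × 18% = $119502

Regular income tax:
  $270000 × 6% = $16200
  $25000 × 18% = $4500
  $34000 × 23% = $7820
  $124100 × 36% = $44676
  → $73196

Excess of minimum tax over regular income tax: $119502 − $73196 = $46306.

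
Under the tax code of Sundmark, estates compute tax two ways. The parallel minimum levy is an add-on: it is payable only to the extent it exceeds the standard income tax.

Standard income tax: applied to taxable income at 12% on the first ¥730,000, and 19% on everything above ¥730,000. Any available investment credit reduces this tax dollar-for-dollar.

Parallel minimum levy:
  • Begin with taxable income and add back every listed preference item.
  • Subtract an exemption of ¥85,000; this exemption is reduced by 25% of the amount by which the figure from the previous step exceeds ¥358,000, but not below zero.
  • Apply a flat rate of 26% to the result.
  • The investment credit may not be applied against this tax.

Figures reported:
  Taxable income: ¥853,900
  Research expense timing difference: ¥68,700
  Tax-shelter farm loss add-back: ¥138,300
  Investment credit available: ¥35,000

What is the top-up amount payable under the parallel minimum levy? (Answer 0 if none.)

¥199,693

Standard income tax:
  ¥730,000 × 12% = ¥87,600
  ¥123,900 × 19% = ¥23,541
  → ¥111,141
  Less investment credit ¥35,000 → ¥76,141

Parallel minimum levy:
  Adjusted income: ¥853,900 + ¥68,700 + ¥138,300 = ¥1,060,900
  Exemption: 25% × (¥1,060,900 − ¥358,000) = ¥175,725 ≥ ¥85,000, so the exemption is fully phased out
  Base: ¥1,060,900 − ¥0 = ¥1,060,900
  ¥1,060,900 × 26% = ¥275,834

Excess of parallel minimum levy over standard income tax: ¥275,834 − ¥76,141 = ¥199,693.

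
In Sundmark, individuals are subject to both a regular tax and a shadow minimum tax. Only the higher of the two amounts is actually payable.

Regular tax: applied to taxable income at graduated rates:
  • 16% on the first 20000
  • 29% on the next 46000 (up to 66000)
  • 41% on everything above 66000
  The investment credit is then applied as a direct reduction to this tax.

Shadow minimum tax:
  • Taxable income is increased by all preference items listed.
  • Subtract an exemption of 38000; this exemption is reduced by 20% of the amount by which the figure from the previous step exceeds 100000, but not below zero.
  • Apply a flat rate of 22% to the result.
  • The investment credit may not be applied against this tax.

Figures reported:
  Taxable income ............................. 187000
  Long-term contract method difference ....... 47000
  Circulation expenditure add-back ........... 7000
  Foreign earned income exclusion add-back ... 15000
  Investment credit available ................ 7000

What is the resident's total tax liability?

59150

Shadow minimum tax:
  Adjusted income: 187000 + 47000 + 7000 + 15000 = 256000
  Exemption: 38000 − 20% × (256000 − 100000) = 38000 − 31200 = 6800
  Base: 256000 − 6800 = 249200
  249200 × 22% = 54824

Regular tax:
  20000 × 16% = 3200
  46000 × 29% = 13340
  121000 × 41% = 49610
  → 66150
  Less investment credit 7000 → 59150

59150 > 54824, so the regular tax governs.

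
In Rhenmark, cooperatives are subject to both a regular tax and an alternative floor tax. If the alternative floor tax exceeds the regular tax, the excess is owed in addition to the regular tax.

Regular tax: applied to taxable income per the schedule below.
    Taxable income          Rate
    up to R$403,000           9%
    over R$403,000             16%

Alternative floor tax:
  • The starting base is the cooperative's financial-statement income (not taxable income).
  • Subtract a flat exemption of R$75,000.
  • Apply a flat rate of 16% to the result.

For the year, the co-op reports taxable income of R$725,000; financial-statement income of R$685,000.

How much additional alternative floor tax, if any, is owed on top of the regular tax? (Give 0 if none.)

Alternative floor tax:
  Base (financial-statement income): R$685,000
  Less exemption R$75,000 → base R$610,000
  R$610,000 × 16% = R$97,600

Regular tax:
  R$403,000 × 9% = R$36,270
  R$322,000 × 16% = R$51,520
  → R$87,790

Excess of alternative floor tax over regular tax: R$97,600 − R$87,790 = R$9,810.

R$9,810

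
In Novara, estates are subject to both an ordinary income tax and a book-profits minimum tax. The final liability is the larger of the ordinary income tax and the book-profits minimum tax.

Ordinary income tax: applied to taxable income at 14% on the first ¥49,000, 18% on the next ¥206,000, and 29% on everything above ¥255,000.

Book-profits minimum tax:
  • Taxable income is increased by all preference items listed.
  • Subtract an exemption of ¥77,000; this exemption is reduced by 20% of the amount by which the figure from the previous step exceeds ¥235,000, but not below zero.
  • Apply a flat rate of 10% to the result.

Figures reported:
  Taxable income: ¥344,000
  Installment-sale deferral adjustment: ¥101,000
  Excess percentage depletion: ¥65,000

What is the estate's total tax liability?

¥69,750

Book-profits minimum tax:
  Adjusted income: ¥344,000 + ¥101,000 + ¥65,000 = ¥510,000
  Exemption: ¥77,000 − 20% × (¥510,000 − ¥235,000) = ¥77,000 − ¥55,000 = ¥22,000
  Base: ¥510,000 − ¥22,000 = ¥488,000
  ¥488,000 × 10% = ¥48,800

Ordinary income tax:
  ¥49,000 × 14% = ¥6,860
  ¥206,000 × 18% = ¥37,080
  ¥89,000 × 29% = ¥25,810
  → ¥69,750

¥69,750 > ¥48,800, so the ordinary income tax governs.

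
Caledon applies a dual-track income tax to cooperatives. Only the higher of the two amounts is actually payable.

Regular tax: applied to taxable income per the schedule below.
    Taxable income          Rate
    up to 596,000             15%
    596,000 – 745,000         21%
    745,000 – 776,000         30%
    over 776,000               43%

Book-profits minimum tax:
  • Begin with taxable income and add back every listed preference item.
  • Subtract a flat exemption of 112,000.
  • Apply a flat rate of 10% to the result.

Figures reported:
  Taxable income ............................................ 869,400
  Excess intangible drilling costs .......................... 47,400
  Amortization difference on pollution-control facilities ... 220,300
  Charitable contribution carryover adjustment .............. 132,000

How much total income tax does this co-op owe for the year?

Regular tax:
  596,000 × 15% = 89,400
  149,000 × 21% = 31,290
  31,000 × 30% = 9,300
  93,400 × 43% = 40,162
  → 170,152

Book-profits minimum tax:
  Adjusted income: 869,400 + 47,400 + 220,300 + 132,000 = 1,269,100
  Less exemption 112,000 → base 1,157,100
  1,157,100 × 10% = 115,710

170,152 > 115,710, so the regular tax governs.

170,152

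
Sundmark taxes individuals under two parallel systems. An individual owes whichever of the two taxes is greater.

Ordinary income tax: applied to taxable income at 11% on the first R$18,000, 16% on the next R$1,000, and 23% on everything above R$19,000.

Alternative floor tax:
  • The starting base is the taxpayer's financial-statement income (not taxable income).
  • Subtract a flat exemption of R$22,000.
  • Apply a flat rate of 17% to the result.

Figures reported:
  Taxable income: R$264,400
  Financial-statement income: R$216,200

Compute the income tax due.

Ordinary income tax:
  R$18,000 × 11% = R$1,980
  R$1,000 × 16% = R$160
  R$245,400 × 23% = R$56,442
  → R$58,582

Alternative floor tax:
  Base (financial-statement income): R$216,200
  Less exemption R$22,000 → base R$194,200
  R$194,200 × 17% = R$33,014

R$58,582 > R$33,014, so the ordinary income tax governs.

R$58,582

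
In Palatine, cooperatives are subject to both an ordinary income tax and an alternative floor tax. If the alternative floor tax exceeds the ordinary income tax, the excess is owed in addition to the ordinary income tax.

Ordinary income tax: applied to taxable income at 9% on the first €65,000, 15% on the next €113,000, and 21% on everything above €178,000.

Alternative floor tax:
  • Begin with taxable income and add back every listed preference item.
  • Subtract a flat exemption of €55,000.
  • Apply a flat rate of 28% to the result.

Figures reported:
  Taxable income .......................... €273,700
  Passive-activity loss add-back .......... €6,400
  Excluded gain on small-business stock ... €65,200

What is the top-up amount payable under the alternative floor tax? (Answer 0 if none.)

Alternative floor tax:
  Adjusted income: €273,700 + €6,400 + €65,200 = €345,300
  Less exemption €55,000 → base €290,300
  €290,300 × 28% = €81,284

Ordinary income tax:
  €65,000 × 9% = €5,850
  €113,000 × 15% = €16,950
  €95,700 × 21% = €20,097
  → €42,897

Excess of alternative floor tax over ordinary income tax: €81,284 − €42,897 = €38,387.

€38,387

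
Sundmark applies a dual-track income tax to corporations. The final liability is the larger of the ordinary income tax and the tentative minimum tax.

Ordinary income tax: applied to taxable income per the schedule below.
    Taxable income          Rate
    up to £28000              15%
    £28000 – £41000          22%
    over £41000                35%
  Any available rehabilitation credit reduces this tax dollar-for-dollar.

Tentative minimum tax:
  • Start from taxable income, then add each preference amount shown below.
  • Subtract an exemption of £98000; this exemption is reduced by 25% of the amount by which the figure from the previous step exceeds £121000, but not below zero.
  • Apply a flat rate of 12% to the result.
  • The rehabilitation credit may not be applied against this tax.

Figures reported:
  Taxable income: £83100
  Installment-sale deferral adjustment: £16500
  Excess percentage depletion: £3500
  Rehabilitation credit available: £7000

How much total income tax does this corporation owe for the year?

£14795

Tentative minimum tax:
  Adjusted income: £83100 + £16500 + £3500 = £103100
  Exemption: £103100 ≤ £121000, so full £98000 applies
  Base: £103100 − £98000 = £5100
  £5100 × 12% = £612

Ordinary income tax:
  £28000 × 15% = £4200
  £13000 × 22% = £2860
  £42100 × 35% = £14735
  → £21795
  Less rehabilitation credit £7000 → £14795

£14795 > £612, so the ordinary income tax governs.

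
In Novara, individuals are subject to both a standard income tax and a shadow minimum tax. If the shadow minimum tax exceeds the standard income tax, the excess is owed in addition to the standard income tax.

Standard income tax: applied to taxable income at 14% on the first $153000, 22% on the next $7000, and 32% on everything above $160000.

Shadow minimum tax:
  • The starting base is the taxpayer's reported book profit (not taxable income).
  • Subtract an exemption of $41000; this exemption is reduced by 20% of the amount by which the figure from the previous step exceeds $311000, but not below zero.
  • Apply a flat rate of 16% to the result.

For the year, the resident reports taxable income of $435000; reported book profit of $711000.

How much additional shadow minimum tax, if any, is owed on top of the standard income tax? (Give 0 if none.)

Shadow minimum tax:
  Base (reported book profit): $711000
  Exemption: 20% × ($711000 − $311000) = $80000 ≥ $41000, so the exemption is fully phased out
  Base: $711000 − $0 = $711000
  $711000 × 16% = $113760

Standard income tax:
  $153000 × 14% = $21420
  $7000 × 22% = $1540
  $275000 × 32% = $88000
  → $110960

Excess of shadow minimum tax over standard income tax: $113760 − $110960 = $2800.

$2800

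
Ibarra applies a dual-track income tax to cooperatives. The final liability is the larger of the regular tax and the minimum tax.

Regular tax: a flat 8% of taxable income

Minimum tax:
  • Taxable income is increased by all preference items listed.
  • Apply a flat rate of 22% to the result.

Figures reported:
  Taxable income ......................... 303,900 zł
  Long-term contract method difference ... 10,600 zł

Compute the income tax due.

Minimum tax:
  Adjusted income: 303,900 zł + 10,600 zł = 314,500 zł
  314,500 zł × 22% = 69,190 zł

Regular tax:
  303,900 zł × 8% = 24,312 zł

69,190 zł > 24,312 zł, so the minimum tax is the binding amount.

69,190 zł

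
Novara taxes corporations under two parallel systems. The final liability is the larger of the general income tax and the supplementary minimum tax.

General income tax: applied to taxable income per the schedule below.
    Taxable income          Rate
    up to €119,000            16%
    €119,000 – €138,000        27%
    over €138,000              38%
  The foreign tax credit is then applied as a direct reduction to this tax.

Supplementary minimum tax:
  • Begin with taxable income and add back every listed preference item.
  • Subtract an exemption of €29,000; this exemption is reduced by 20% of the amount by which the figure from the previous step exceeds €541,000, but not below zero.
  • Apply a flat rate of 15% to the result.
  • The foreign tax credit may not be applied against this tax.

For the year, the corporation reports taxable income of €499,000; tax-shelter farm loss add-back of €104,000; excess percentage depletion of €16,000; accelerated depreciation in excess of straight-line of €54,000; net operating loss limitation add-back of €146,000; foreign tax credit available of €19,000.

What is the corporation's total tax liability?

€142,350

General income tax:
  €119,000 × 16% = €19,040
  €19,000 × 27% = €5,130
  €361,000 × 38% = €137,180
  → €161,350
  Less foreign tax credit €19,000 → €142,350

Supplementary minimum tax:
  Adjusted income: €499,000 + €104,000 + €16,000 + €54,000 + €146,000 = €819,000
  Exemption: 20% × (€819,000 − €541,000) = €55,600 ≥ €29,000, so the exemption is fully phased out
  Base: €819,000 − €0 = €819,000
  €819,000 × 15% = €122,850

€142,350 > €122,850, so the general income tax governs.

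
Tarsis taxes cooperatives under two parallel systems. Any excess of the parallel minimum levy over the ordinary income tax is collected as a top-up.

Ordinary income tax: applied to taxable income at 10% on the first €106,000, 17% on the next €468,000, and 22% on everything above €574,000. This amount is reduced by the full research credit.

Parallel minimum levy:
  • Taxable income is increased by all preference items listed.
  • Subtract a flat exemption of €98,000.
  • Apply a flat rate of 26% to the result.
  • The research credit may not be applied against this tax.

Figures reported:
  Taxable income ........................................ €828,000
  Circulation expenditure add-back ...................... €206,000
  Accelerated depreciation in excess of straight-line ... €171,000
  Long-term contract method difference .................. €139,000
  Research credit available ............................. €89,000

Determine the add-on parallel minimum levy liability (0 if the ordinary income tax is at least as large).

€266,920

Parallel minimum levy:
  Adjusted income: €828,000 + €206,000 + €171,000 + €139,000 = €1,344,000
  Less exemption €98,000 → base €1,246,000
  €1,246,000 × 26% = €323,960

Ordinary income tax:
  €106,000 × 10% = €10,600
  €468,000 × 17% = €79,560
  €254,000 × 22% = €55,880
  → €146,040
  Less research credit €89,000 → €57,040

Excess of parallel minimum levy over ordinary income tax: €323,960 − €57,040 = €266,920.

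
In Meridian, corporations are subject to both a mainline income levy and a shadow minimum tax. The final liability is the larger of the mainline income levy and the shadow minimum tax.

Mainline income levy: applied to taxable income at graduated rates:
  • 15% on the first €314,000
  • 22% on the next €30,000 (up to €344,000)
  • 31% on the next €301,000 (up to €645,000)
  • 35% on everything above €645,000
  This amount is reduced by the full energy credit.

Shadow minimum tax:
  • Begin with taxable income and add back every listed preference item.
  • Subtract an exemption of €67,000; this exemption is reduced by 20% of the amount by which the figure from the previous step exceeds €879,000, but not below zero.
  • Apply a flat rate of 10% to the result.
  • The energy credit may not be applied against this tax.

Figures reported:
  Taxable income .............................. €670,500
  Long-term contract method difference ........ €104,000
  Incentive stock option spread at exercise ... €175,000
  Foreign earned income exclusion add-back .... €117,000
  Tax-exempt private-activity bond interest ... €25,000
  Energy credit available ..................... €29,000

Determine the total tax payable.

Mainline income levy:
  €314,000 × 15% = €47,100
  €30,000 × 22% = €6,600
  €301,000 × 31% = €93,310
  €25,500 × 35% = €8,925
  → €155,935
  Less energy credit €29,000 → €126,935

Shadow minimum tax:
  Adjusted income: €670,500 + €104,000 + €175,000 + €117,000 + €25,000 = €1,091,500
  Exemption: €67,000 − 20% × (€1,091,500 − €879,000) = €67,000 − €42,500 = €24,500
  Base: €1,091,500 − €24,500 = €1,067,000
  €1,067,000 × 10% = €106,700

€126,935 > €106,700, so the mainline income levy governs.

€126,935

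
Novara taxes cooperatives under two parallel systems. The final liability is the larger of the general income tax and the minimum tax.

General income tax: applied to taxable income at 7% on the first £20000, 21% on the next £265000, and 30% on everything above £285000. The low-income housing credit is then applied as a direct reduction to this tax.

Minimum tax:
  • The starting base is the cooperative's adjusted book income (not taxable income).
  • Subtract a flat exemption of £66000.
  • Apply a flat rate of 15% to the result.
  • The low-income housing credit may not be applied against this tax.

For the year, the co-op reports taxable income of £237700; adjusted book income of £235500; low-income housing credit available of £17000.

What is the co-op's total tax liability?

£30117

General income tax:
  £20000 × 7% = £1400
  £217700 × 21% = £45717
  → £47117
  Less low-income housing credit £17000 → £30117

Minimum tax:
  Base (adjusted book income): £235500
  Less exemption £66000 → base £169500
  £169500 × 15% = £25425

£30117 > £25425, so the general income tax governs.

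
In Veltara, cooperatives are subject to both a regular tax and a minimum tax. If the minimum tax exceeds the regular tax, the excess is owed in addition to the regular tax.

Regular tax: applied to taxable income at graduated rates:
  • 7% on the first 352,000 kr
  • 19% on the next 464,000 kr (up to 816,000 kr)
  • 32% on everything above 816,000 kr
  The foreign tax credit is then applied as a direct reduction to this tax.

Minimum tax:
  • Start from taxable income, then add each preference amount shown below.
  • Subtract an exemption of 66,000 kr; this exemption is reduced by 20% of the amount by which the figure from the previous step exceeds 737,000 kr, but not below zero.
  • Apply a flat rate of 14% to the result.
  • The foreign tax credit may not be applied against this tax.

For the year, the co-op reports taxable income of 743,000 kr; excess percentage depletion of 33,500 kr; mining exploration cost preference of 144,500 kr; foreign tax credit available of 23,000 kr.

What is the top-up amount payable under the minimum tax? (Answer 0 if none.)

Regular tax:
  352,000 kr × 7% = 24,640 kr
  391,000 kr × 19% = 74,290 kr
  → 98,930 kr
  Less foreign tax credit 23,000 kr → 75,930 kr

Minimum tax:
  Adjusted income: 743,000 kr + 33,500 kr + 144,500 kr = 921,000 kr
  Exemption: 66,000 kr − 20% × (921,000 kr − 737,000 kr) = 66,000 kr − 36,800 kr = 29,200 kr
  Base: 921,000 kr − 29,200 kr = 891,800 kr
  891,800 kr × 14% = 124,852 kr

Excess of minimum tax over regular tax: 124,852 kr − 75,930 kr = 48,922 kr.

48,922 kr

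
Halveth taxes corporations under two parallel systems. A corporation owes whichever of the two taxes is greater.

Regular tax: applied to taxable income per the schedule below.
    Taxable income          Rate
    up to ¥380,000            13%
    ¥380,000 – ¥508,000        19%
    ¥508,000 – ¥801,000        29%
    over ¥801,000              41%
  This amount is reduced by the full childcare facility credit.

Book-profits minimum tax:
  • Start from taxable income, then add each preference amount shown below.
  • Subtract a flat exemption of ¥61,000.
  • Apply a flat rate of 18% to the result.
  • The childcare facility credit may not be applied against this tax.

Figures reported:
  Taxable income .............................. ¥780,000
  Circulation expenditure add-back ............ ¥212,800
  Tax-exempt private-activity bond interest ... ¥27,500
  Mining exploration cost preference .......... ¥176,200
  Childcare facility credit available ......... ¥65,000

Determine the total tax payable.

Book-profits minimum tax:
  Adjusted income: ¥780,000 + ¥212,800 + ¥27,500 + ¥176,200 = ¥1,196,500
  Less exemption ¥61,000 → base ¥1,135,500
  ¥1,135,500 × 18% = ¥204,390

Regular tax:
  ¥380,000 × 13% = ¥49,400
  ¥128,000 × 19% = ¥24,320
  ¥272,000 × 29% = ¥78,880
  → ¥152,600
  Less childcare facility credit ¥65,000 → ¥87,600

¥204,390 > ¥87,600, so the book-profits minimum tax is the binding amount.

¥204,390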